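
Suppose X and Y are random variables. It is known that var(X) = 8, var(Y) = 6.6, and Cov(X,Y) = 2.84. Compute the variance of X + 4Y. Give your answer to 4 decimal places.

136.3200

var(X + 4Y) = (1)²·var(X) + (4)²·var(Y) + 2·(1)·(4)·Cov(X,Y)
= 1·8 + 16·6.6 + 8·2.84 = 136.32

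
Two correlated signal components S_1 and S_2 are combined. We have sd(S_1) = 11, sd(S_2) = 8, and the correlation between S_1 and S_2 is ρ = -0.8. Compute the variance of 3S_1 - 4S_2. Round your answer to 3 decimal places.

Var(S_1) = (11)² = 121;  Var(S_2) = (8)² = 64
Cov(S_1,S_2) = ρ·sd(S_1)·sd(S_2) = -0.8·11·8 = -70.4
Var(3S_1 - 4S_2) = (3)²·Var(S_1) + (-4)²·Var(S_2) + 2·(3)·(-4)·Cov(S_1,S_2)
= 9·121 + 16·64 + -24·-70.4 = 3802.6

3802.600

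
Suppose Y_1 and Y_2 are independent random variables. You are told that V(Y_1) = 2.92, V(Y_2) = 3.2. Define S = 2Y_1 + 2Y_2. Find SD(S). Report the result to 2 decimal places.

By independence, V(S) = (2)²V(Y_1) + (2)²V(Y_2)
= (2)²·2.92 + (2)²·3.2 = 24.48
SD(S) = √24.48 ≈ 4.95

4.95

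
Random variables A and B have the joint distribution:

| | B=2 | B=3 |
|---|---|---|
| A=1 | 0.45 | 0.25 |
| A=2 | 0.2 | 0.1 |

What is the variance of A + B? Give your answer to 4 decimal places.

E[A] = 1.3,  E[B] = 2.35,  E[AB] = 3.05
Var(A) = 1.9 − (1.3)² = 0.21;  Var(B) = 5.75 − (2.35)² = 0.2275
Cov(A,B) = 3.05 − (1.3)(2.35) = -0.005
Var(A + B) = (1)²·0.21 + (1)²·0.2275 + 2·(1)·(1)·-0.005 = 0.4275

0.4275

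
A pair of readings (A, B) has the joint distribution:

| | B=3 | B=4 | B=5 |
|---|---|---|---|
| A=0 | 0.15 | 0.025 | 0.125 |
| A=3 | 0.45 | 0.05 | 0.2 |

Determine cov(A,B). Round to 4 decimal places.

E[A] = 2.1,  E[B] = 3.725
E[AB] = 7.65
cov(A,B) = E[AB] − E[A]E[B] = 7.65 − (2.1)(3.725) = -0.1725

-0.1725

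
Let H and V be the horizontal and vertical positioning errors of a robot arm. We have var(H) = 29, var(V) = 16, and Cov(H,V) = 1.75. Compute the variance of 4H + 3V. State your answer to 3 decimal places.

var(4H + 3V) = (4)²·var(H) + (3)²·var(V) + 2·(4)·(3)·Cov(H,V)
= 16·29 + 9·16 + 24·1.75 = 650

650.000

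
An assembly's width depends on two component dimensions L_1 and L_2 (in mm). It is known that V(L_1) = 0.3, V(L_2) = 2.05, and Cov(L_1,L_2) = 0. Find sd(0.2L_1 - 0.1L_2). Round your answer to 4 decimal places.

V(0.2L_1 - 0.1L_2) = (0.2)²·V(L_1) + (-0.1)²·V(L_2) + 2·(0.2)·(-0.1)·Cov(L_1,L_2)
= 0.04·0.3 + 0.01·2.05 + -0.04·0 = 0.0325
sd(0.2L_1 - 0.1L_2) = √0.0325 ≈ 0.1803

0.1803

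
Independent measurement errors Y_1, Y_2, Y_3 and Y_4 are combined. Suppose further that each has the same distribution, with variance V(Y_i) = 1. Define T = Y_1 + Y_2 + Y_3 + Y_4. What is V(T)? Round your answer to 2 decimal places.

4.00

By independence, V(T) = (1)²V(Y_1) + (1)²V(Y_2) + (1)²V(Y_3) + (1)²V(Y_4)
= (1)²·1 + (1)²·1 + (1)²·1 + (1)²·1 = 4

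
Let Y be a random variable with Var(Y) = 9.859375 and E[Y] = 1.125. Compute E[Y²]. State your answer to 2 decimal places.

E[Y²] = Var(Y) + (E[Y])² = 9.859375 + (1.125)² = 11.125

11.13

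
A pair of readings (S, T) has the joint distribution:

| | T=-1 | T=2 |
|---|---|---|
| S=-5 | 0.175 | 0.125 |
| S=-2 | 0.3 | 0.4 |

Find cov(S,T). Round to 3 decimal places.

E[S] = -2.9,  E[T] = 0.575
E[ST] = -1.375
cov(S,T) = E[ST] − E[S]E[T] = -1.375 − (-2.9)(0.575) = 0.2925

0.293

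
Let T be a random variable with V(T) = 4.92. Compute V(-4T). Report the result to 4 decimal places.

V(-4T) = (-4)²·V(T) = 16·4.92 = 78.72

78.7200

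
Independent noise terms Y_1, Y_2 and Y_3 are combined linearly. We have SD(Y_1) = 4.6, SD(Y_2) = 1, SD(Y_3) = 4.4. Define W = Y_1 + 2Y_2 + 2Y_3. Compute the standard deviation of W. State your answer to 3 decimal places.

10.129

Var(Y_1) = 21.16, Var(Y_2) = 1, Var(Y_3) = 19.36
By independence, Var(W) = (1)²Var(Y_1) + (2)²Var(Y_2) + (2)²Var(Y_3)
= (1)²·21.16 + (2)²·1 + (2)²·19.36 = 102.6
SD(W) = √102.6 ≈ 10.129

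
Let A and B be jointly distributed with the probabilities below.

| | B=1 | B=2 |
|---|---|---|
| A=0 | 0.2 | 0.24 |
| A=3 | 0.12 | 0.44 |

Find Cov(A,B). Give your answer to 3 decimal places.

0.178

E[A] = 1.68,  E[B] = 1.68
E[AB] = 3
Cov(A,B) = E[AB] − E[A]E[B] = 3 − (1.68)(1.68) = 0.1776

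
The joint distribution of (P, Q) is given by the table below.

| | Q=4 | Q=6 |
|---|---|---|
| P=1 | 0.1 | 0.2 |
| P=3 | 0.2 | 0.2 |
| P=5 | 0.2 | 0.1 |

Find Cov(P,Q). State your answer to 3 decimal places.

-0.400

E[P] = 3,  E[Q] = 5
E[PQ] = 14.6
Cov(P,Q) = E[PQ] − E[P]E[Q] = 14.6 − (3)(5) = -0.4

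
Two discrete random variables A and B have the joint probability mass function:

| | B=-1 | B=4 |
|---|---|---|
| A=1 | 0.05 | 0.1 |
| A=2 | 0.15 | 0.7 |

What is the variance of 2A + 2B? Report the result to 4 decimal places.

17.3100

E[A] = 1.85,  E[B] = 3,  E[AB] = 5.65
Var(A) = 3.55 − (1.85)² = 0.1275;  Var(B) = 13 − (3)² = 4
Cov(A,B) = 5.65 − (1.85)(3) = 0.1
Var(2A + 2B) = (2)²·0.1275 + (2)²·4 + 2·(2)·(2)·0.1 = 17.31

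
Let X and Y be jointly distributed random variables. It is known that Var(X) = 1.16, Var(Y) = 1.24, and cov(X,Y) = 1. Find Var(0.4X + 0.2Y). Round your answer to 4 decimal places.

Var(0.4X + 0.2Y) = (0.4)²·Var(X) + (0.2)²·Var(Y) + 2·(0.4)·(0.2)·cov(X,Y)
= 0.16·1.16 + 0.04·1.24 + 0.16·1 = 0.3952

0.3952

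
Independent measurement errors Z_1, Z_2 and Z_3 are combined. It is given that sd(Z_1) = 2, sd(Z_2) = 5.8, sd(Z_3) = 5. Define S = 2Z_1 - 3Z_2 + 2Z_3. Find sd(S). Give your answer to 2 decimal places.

20.46

Var(Z_1) = 4, Var(Z_2) = 33.64, Var(Z_3) = 25
By independence, Var(S) = (2)²Var(Z_1) + (-3)²Var(Z_2) + (2)²Var(Z_3)
= (2)²·4 + (-3)²·33.64 + (2)²·25 = 418.76
sd(S) = √418.76 ≈ 20.46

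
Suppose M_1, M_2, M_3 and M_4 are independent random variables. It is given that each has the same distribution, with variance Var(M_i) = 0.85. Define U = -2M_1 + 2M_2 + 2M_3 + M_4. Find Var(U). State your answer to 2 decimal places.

11.05

By independence, Var(U) = (-2)²Var(M_1) + (2)²Var(M_2) + (2)²Var(M_3) + (1)²Var(M_4)
= (-2)²·0.85 + (2)²·0.85 + (2)²·0.85 + (1)²·0.85 = 11.05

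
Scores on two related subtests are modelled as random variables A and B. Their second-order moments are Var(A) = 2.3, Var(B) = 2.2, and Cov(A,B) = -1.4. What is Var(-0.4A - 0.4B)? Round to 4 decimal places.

0.2720

Var(-0.4A - 0.4B) = (-0.4)²·Var(A) + (-0.4)²·Var(B) + 2·(-0.4)·(-0.4)·Cov(A,B)
= 0.16·2.3 + 0.16·2.2 + 0.32·-1.4 = 0.272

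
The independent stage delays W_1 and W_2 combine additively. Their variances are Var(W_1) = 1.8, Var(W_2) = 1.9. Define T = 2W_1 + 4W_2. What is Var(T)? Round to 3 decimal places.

By independence, Var(T) = (2)²Var(W_1) + (4)²Var(W_2)
= (2)²·1.8 + (4)²·1.9 = 37.6

37.600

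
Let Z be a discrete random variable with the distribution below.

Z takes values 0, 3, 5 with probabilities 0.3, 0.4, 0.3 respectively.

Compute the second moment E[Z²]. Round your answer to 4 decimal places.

E[Z²] = (0)²(0.3) + (3)²(0.4) + (5)²(0.3) = 11.1

11.1000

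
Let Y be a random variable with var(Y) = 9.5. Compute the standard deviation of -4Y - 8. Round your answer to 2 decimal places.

12.33

var(-4Y - 8) = (-4)²·9.5 = 152
SD(-4Y - 8) = √152 ≈ 12.33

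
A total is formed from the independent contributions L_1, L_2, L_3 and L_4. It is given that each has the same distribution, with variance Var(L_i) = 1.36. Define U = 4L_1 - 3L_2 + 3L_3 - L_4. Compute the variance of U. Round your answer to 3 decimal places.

47.600

By independence, Var(U) = (4)²Var(L_1) + (-3)²Var(L_2) + (3)²Var(L_3) + (-1)²Var(L_4)
= (4)²·1.36 + (-3)²·1.36 + (3)²·1.36 + (-1)²·1.36 = 47.6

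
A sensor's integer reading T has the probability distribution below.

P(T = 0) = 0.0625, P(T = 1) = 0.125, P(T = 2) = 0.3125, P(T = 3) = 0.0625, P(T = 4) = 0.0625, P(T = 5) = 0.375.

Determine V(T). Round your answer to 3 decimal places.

E[T] = (0)(0.0625) + (1)(0.125) + (2)(0.3125) + (3)(0.0625) + (4)(0.0625) + (5)(0.375) = 3.0625
E[T²] = (0)²(0.0625) + (1)²(0.125) + (2)²(0.3125) + (3)²(0.0625) + (4)²(0.0625) + (5)²(0.375) = 12.3125
V(T) = E[T²] − (E[T])² = 12.3125 − (3.0625)² = 2.93359375

2.934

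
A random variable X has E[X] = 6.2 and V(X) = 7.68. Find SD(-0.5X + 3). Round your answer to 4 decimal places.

1.3856

V(-0.5X + 3) = (-0.5)²·7.68 = 1.92
SD(-0.5X + 3) = √1.92 ≈ 1.3856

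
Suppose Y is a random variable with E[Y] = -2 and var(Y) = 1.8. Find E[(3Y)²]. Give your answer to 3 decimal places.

E[3Y] = 3·-2 = -6
var(3Y) = (3)²·1.8 = 16.2
E[(3Y)²] = var((3Y)) + (E[(3Y)])² = 16.2 + (-6)² = 52.2

52.200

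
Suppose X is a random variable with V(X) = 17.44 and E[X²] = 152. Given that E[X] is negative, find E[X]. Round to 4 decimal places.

-11.6000

(E[X])² = E[X²] − V(X) = 152 − 17.44 = 134.56
E[X] = −√134.56 = -11.6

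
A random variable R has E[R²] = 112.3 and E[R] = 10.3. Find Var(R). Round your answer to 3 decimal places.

Var(R) = 112.3 − (10.3)² = 6.21

6.210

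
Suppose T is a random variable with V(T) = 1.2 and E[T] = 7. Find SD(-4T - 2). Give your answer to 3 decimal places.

4.382

V(-4T - 2) = (-4)²·1.2 = 19.2
SD(-4T - 2) = √19.2 ≈ 4.382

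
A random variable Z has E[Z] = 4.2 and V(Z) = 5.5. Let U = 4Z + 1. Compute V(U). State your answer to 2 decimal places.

88.00

V(4Z + 1) = (4)²·V(Z) = 16·5.5 = 88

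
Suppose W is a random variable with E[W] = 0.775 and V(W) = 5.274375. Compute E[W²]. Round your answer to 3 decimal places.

5.875

E[W²] = V(W) + (E[W])² = 5.274375 + (0.775)² = 5.875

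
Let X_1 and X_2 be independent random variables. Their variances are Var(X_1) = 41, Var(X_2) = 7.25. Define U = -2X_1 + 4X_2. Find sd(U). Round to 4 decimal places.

16.7332

By independence, Var(U) = (-2)²Var(X_1) + (4)²Var(X_2)
= (-2)²·41 + (4)²·7.25 = 280
sd(U) = √280 ≈ 16.7332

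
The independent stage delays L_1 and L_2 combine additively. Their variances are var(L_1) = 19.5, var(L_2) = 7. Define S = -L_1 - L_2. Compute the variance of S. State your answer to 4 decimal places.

26.5000

By independence, var(S) = (-1)²var(L_1) + (-1)²var(L_2)
= (-1)²·19.5 + (-1)²·7 = 26.5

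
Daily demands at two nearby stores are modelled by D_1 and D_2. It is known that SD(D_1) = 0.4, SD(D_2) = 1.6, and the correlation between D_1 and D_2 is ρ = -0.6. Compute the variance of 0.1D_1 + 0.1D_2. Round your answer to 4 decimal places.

var(D_1) = (0.4)² = 0.16;  var(D_2) = (1.6)² = 2.56
cov(D_1,D_2) = ρ·SD(D_1)·SD(D_2) = -0.6·0.4·1.6 = -0.384
var(0.1D_1 + 0.1D_2) = (0.1)²·var(D_1) + (0.1)²·var(D_2) + 2·(0.1)·(0.1)·cov(D_1,D_2)
= 0.01·0.16 + 0.01·2.56 + 0.02·-0.384 = 0.01952

0.0195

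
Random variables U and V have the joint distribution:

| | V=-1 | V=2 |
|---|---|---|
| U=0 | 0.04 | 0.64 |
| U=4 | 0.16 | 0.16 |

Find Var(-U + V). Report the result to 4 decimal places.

E[U] = 1.28,  E[V] = 1.4,  E[UV] = 0.64
Var(U) = 5.12 − (1.28)² = 3.4816;  Var(V) = 3.4 − (1.4)² = 1.44
Cov(U,V) = 0.64 − (1.28)(1.4) = -1.152
Var(-U + V) = (-1)²·3.4816 + (1)²·1.44 + 2·(-1)·(1)·-1.152 = 7.2256

7.2256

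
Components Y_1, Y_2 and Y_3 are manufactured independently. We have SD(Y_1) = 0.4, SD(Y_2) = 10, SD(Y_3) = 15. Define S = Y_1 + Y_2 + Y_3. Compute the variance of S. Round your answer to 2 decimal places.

Var(Y_1) = 0.16, Var(Y_2) = 100, Var(Y_3) = 225
By independence, Var(S) = (1)²Var(Y_1) + (1)²Var(Y_2) + (1)²Var(Y_3)
= (1)²·0.16 + (1)²·100 + (1)²·225 = 325.16

325.16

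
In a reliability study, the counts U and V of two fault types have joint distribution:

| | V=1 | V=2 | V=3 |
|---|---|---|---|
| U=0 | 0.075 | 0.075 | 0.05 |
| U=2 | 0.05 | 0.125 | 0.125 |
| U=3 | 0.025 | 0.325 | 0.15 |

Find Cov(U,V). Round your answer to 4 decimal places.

0.1575

E[U] = 2.1,  E[V] = 2.175
E[UV] = 4.725
Cov(U,V) = E[UV] − E[U]E[V] = 4.725 − (2.1)(2.175) = 0.1575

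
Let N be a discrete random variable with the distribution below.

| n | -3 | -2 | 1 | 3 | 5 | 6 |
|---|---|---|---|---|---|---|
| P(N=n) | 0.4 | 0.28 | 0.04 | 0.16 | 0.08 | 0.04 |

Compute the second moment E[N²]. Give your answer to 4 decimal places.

E[N²] = (-3)²(0.4) + (-2)²(0.28) + (1)²(0.04) + (3)²(0.16) + (5)²(0.08) + (6)²(0.04) = 9.64

9.6400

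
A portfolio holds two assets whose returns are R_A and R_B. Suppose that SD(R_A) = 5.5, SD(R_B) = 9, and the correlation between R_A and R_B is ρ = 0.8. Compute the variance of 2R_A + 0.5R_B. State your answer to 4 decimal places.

var(R_A) = (5.5)² = 30.25;  var(R_B) = (9)² = 81
Cov(R_A,R_B) = ρ·SD(R_A)·SD(R_B) = 0.8·5.5·9 = 39.6
var(2R_A + 0.5R_B) = (2)²·var(R_A) + (0.5)²·var(R_B) + 2·(2)·(0.5)·Cov(R_A,R_B)
= 4·30.25 + 0.25·81 + 2·39.6 = 220.45

220.4500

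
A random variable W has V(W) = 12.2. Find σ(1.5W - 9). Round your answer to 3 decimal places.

V(1.5W - 9) = (1.5)²·12.2 = 27.45
σ(1.5W - 9) = √27.45 ≈ 5.239

5.239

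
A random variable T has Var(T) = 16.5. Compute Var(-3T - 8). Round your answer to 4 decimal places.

148.5000

Var(-3T - 8) = (-3)²·Var(T) = 9·16.5 = 148.5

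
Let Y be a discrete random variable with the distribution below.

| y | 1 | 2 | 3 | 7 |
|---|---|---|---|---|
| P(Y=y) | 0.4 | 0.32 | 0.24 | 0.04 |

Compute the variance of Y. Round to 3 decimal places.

1.638

E[Y] = (1)(0.4) + (2)(0.32) + (3)(0.24) + (7)(0.04) = 2.04
E[Y²] = (1)²(0.4) + (2)²(0.32) + (3)²(0.24) + (7)²(0.04) = 5.8
Var(Y) = E[Y²] − (E[Y])² = 5.8 − (2.04)² = 1.6384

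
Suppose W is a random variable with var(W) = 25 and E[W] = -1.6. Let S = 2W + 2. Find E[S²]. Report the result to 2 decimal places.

E[2W + 2] = 2·-1.6 + 2 = -1.2
var(2W + 2) = (2)²·25 = 100
E[S²] = var(S) + (E[S])² = 100 + (-1.2)² = 101.44

101.44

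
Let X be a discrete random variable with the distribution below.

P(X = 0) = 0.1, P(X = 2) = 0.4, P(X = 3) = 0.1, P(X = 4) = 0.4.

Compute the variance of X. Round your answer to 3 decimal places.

E[X] = (0)(0.1) + (2)(0.4) + (3)(0.1) + (4)(0.4) = 2.7
E[X²] = (0)²(0.1) + (2)²(0.4) + (3)²(0.1) + (4)²(0.4) = 8.9
Var(X) = E[X²] − (E[X])² = 8.9 − (2.7)² = 1.61

1.610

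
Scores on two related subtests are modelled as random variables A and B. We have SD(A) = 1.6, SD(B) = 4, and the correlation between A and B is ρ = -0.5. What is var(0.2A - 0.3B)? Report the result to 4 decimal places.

1.9264

var(A) = (1.6)² = 2.56;  var(B) = (4)² = 16
cov(A,B) = ρ·SD(A)·SD(B) = -0.5·1.6·4 = -3.2
var(0.2A - 0.3B) = (0.2)²·var(A) + (-0.3)²·var(B) + 2·(0.2)·(-0.3)·cov(A,B)
= 0.04·2.56 + 0.09·16 + -0.12·-3.2 = 1.9264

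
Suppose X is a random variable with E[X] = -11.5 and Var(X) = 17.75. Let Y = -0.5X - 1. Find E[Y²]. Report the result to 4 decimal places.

E[-0.5X - 1] = -0.5·-11.5 − 1 = 4.75
Var(-0.5X - 1) = (-0.5)²·17.75 = 4.4375
E[Y²] = Var(Y) + (E[Y])² = 4.4375 + (4.75)² = 27

27.0000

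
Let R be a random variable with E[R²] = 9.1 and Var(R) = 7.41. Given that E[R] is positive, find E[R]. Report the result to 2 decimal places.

1.30

(E[R])² = E[R²] − Var(R) = 9.1 − 7.41 = 1.69
E[R] = √1.69 = 1.3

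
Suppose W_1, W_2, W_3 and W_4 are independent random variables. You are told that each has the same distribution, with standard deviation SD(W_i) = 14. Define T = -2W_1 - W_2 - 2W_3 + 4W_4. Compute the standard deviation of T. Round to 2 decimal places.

70.00

Var(W_i) = (14)² = 196
By independence, Var(T) = (-2)²Var(W_1) + (-1)²Var(W_2) + (-2)²Var(W_3) + (4)²Var(W_4)
= (-2)²·196 + (-1)²·196 + (-2)²·196 + (4)²·196 = 4900
SD(T) = √4900 ≈ 70.00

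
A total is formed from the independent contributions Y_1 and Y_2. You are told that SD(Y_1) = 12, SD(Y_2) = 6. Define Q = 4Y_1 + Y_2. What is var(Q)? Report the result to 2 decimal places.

2340.00

var(Y_1) = 144, var(Y_2) = 36
By independence, var(Q) = (4)²var(Y_1) + (1)²var(Y_2)
= (4)²·144 + (1)²·36 = 2340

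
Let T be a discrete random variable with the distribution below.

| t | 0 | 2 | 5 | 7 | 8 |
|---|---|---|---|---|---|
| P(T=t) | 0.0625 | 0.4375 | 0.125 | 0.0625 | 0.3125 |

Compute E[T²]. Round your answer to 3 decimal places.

E[T²] = (0)²(0.0625) + (2)²(0.4375) + (5)²(0.125) + (7)²(0.0625) + (8)²(0.3125) = 27.9375

27.938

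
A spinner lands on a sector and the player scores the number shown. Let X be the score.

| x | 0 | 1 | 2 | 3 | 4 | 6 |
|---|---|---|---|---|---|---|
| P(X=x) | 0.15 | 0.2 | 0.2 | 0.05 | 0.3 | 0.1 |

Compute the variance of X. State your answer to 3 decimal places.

E[X] = (0)(0.15) + (1)(0.2) + (2)(0.2) + (3)(0.05) + (4)(0.3) + (6)(0.1) = 2.55
E[X²] = (0)²(0.15) + (1)²(0.2) + (2)²(0.2) + (3)²(0.05) + (4)²(0.3) + (6)²(0.1) = 9.85
V(X) = E[X²] − (E[X])² = 9.85 − (2.55)² = 3.3475

3.348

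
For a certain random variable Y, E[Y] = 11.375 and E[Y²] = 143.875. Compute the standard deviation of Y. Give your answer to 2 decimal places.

3.81

Var(Y) = 143.875 − (11.375)² = 14.484375
SD(Y) = √14.484375 ≈ 3.81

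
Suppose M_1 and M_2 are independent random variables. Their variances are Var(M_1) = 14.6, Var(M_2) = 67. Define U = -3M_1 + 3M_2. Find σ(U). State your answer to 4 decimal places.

By independence, Var(U) = (-3)²Var(M_1) + (3)²Var(M_2)
= (-3)²·14.6 + (3)²·67 = 734.4
σ(U) = √734.4 ≈ 27.0998

27.0998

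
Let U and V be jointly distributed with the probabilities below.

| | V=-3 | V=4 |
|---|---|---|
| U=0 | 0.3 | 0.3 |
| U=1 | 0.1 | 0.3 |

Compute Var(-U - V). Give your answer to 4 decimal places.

E[U] = 0.4,  E[V] = 1.2,  E[UV] = 0.9
Var(U) = 0.4 − (0.4)² = 0.24;  Var(V) = 13.2 − (1.2)² = 11.76
cov(U,V) = 0.9 − (0.4)(1.2) = 0.42
Var(-U - V) = (-1)²·0.24 + (-1)²·11.76 + 2·(-1)·(-1)·0.42 = 12.84

12.8400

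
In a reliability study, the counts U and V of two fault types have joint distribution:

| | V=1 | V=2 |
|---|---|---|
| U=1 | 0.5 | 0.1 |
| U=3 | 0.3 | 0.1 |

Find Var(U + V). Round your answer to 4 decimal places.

E[U] = 1.8,  E[V] = 1.2,  E[UV] = 2.2
Var(U) = 4.2 − (1.8)² = 0.96;  Var(V) = 1.6 − (1.2)² = 0.16
cov(U,V) = 2.2 − (1.8)(1.2) = 0.04
Var(U + V) = (1)²·0.96 + (1)²·0.16 + 2·(1)·(1)·0.04 = 1.2

1.2000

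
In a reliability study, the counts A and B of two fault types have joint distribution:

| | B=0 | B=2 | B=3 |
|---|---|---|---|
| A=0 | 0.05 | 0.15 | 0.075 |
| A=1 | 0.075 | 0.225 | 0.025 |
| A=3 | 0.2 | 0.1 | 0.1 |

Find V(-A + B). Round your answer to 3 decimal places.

E[A] = 1.525,  E[B] = 1.55,  E[AB] = 2.025
V(A) = 3.925 − (1.525)² = 1.599375;  V(B) = 3.7 − (1.55)² = 1.2975
Cov(A,B) = 2.025 − (1.525)(1.55) = -0.33875
V(-A + B) = (-1)²·1.599375 + (1)²·1.2975 + 2·(-1)·(1)·-0.33875 = 3.574375

3.574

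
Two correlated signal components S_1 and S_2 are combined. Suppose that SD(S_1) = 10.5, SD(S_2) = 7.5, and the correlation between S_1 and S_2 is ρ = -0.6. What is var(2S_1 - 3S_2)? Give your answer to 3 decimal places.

var(S_1) = (10.5)² = 110.25;  var(S_2) = (7.5)² = 56.25
Cov(S_1,S_2) = ρ·SD(S_1)·SD(S_2) = -0.6·10.5·7.5 = -47.25
var(2S_1 - 3S_2) = (2)²·var(S_1) + (-3)²·var(S_2) + 2·(2)·(-3)·Cov(S_1,S_2)
= 4·110.25 + 9·56.25 + -12·-47.25 = 1514.25

1514.250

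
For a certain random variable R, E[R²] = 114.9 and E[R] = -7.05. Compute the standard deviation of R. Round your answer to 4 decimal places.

8.0745

var(R) = 114.9 − (-7.05)² = 65.1975
σ(R) = √65.1975 ≈ 8.0745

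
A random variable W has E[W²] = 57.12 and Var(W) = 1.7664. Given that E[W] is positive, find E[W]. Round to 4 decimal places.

(E[W])² = E[W²] − Var(W) = 57.12 − 1.7664 = 55.3536
E[W] = √55.3536 = 7.44

7.4400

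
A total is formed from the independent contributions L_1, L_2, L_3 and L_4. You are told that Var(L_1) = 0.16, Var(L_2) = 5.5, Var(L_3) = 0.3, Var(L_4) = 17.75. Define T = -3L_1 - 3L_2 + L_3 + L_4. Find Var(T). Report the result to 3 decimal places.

68.990

By independence, Var(T) = (-3)²Var(L_1) + (-3)²Var(L_2) + (1)²Var(L_3) + (1)²Var(L_4)
= (-3)²·0.16 + (-3)²·5.5 + (1)²·0.3 + (1)²·17.75 = 68.99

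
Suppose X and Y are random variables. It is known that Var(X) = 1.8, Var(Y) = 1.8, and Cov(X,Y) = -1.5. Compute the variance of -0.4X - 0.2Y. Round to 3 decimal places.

0.120

Var(-0.4X - 0.2Y) = (-0.4)²·Var(X) + (-0.2)²·Var(Y) + 2·(-0.4)·(-0.2)·Cov(X,Y)
= 0.16·1.8 + 0.04·1.8 + 0.16·-1.5 = 0.12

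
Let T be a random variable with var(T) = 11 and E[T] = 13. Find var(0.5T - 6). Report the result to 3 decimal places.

var(0.5T - 6) = (0.5)²·var(T) = 0.25·11 = 2.75

2.750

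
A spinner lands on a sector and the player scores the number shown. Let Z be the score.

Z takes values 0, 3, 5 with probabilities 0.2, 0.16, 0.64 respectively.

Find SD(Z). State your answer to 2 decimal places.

E[Z] = (0)(0.2) + (3)(0.16) + (5)(0.64) = 3.68
E[Z²] = (0)²(0.2) + (3)²(0.16) + (5)²(0.64) = 17.44
var(Z) = E[Z²] − (E[Z])² = 17.44 − (3.68)² = 3.8976
SD(Z) = √3.8976 ≈ 1.97

1.97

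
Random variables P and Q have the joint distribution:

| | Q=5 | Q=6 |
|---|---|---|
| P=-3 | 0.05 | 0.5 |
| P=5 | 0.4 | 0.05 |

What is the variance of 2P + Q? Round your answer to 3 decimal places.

E[P] = 0.6,  E[Q] = 5.55,  E[PQ] = 1.75
Var(P) = 16.2 − (0.6)² = 15.84;  Var(Q) = 31.05 − (5.55)² = 0.2475
cov(P,Q) = 1.75 − (0.6)(5.55) = -1.58
Var(2P + Q) = (2)²·15.84 + (1)²·0.2475 + 2·(2)·(1)·-1.58 = 57.2875

57.288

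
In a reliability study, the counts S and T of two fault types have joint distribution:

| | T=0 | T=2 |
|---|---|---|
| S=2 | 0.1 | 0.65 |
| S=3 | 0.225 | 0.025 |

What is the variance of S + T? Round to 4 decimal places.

0.4900

E[S] = 2.25,  E[T] = 1.35,  E[ST] = 2.75
V(S) = 5.25 − (2.25)² = 0.1875;  V(T) = 2.7 − (1.35)² = 0.8775
Cov(S,T) = 2.75 − (2.25)(1.35) = -0.2875
V(S + T) = (1)²·0.1875 + (1)²·0.8775 + 2·(1)·(1)·-0.2875 = 0.49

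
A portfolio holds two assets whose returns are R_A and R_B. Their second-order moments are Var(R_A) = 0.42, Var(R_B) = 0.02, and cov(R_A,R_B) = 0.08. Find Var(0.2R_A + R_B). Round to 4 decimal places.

0.0688

Var(0.2R_A + R_B) = (0.2)²·Var(R_A) + (1)²·Var(R_B) + 2·(0.2)·(1)·cov(R_A,R_B)
= 0.04·0.42 + 1·0.02 + 0.4·0.08 = 0.0688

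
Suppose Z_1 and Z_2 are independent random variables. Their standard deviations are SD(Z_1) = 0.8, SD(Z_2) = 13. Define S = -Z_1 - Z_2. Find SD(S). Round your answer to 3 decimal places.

13.025

var(Z_1) = 0.64, var(Z_2) = 169
By independence, var(S) = (-1)²var(Z_1) + (-1)²var(Z_2)
= (-1)²·0.64 + (-1)²·169 = 169.64
SD(S) = √169.64 ≈ 13.025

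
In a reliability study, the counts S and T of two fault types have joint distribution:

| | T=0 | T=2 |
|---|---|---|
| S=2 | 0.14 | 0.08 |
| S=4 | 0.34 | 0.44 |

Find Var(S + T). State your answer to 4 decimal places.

E[S] = 3.56,  E[T] = 1.04,  E[ST] = 3.84
Var(S) = 13.36 − (3.56)² = 0.6864;  Var(T) = 2.08 − (1.04)² = 0.9984
Cov(S,T) = 3.84 − (3.56)(1.04) = 0.1376
Var(S + T) = (1)²·0.6864 + (1)²·0.9984 + 2·(1)·(1)·0.1376 = 1.96

1.9600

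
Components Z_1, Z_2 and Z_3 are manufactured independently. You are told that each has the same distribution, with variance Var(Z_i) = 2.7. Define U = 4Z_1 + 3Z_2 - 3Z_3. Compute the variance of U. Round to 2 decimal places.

By independence, Var(U) = (4)²Var(Z_1) + (3)²Var(Z_2) + (-3)²Var(Z_3)
= (4)²·2.7 + (3)²·2.7 + (-3)²·2.7 = 91.8

91.80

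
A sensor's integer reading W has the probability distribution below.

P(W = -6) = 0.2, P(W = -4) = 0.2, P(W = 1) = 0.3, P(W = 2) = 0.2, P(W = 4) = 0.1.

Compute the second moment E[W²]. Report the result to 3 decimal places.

E[W²] = (-6)²(0.2) + (-4)²(0.2) + (1)²(0.3) + (2)²(0.2) + (4)²(0.1) = 13.1

13.100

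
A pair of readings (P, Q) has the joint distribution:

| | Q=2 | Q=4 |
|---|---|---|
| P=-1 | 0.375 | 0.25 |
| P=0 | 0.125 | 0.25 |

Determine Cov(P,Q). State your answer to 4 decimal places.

0.1250

E[P] = -0.625,  E[Q] = 3
E[PQ] = -1.75
Cov(P,Q) = E[PQ] − E[P]E[Q] = -1.75 − (-0.625)(3) = 0.125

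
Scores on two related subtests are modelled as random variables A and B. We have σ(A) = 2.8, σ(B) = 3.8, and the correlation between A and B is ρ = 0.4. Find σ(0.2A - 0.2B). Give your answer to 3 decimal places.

V(A) = (2.8)² = 7.84;  V(B) = (3.8)² = 14.44
Cov(A,B) = ρ·σ(A)·σ(B) = 0.4·2.8·3.8 = 4.256
V(0.2A - 0.2B) = (0.2)²·V(A) + (-0.2)²·V(B) + 2·(0.2)·(-0.2)·Cov(A,B)
= 0.04·7.84 + 0.04·14.44 + -0.08·4.256 = 0.55072
σ(0.2A - 0.2B) = √0.55072 ≈ 0.742

0.742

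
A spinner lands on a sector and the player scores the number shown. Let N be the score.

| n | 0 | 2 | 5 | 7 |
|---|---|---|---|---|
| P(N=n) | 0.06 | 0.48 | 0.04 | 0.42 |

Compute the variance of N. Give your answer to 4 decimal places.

6.6900

E[N] = (0)(0.06) + (2)(0.48) + (5)(0.04) + (7)(0.42) = 4.1
E[N²] = (0)²(0.06) + (2)²(0.48) + (5)²(0.04) + (7)²(0.42) = 23.5
Var(N) = E[N²] − (E[N])² = 23.5 − (4.1)² = 6.69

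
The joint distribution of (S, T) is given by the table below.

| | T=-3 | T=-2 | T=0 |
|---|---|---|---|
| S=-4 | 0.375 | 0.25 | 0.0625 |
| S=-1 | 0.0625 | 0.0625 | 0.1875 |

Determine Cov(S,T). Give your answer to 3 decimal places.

0.879

E[S] = -3.0625,  E[T] = -1.9375
E[ST] = 6.8125
Cov(S,T) = E[ST] − E[S]E[T] = 6.8125 − (-3.0625)(-1.9375) = 0.87890625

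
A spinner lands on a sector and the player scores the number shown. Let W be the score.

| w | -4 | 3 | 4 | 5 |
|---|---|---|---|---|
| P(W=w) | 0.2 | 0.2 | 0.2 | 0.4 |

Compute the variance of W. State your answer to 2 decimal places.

E[W] = (-4)(0.2) + (3)(0.2) + (4)(0.2) + (5)(0.4) = 2.6
E[W²] = (-4)²(0.2) + (3)²(0.2) + (4)²(0.2) + (5)²(0.4) = 18.2
Var(W) = E[W²] − (E[W])² = 18.2 − (2.6)² = 11.44

11.44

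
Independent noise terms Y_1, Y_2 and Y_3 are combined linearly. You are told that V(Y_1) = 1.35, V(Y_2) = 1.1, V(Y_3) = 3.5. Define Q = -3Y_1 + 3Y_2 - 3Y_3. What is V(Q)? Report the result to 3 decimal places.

By independence, V(Q) = (-3)²V(Y_1) + (3)²V(Y_2) + (-3)²V(Y_3)
= (-3)²·1.35 + (3)²·1.1 + (-3)²·3.5 = 53.55

53.550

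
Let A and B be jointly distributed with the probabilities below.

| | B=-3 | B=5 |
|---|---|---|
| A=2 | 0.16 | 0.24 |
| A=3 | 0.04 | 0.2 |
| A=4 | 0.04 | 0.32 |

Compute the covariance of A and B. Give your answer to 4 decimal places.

E[A] = 2.96,  E[B] = 3.08
E[AB] = 10
Cov(A,B) = E[AB] − E[A]E[B] = 10 − (2.96)(3.08) = 0.8832

0.8832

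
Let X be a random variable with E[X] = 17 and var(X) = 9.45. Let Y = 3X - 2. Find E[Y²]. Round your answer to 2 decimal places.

2486.05

E[3X - 2] = 3·17 − 2 = 49
var(3X - 2) = (3)²·9.45 = 85.05
E[Y²] = var(Y) + (E[Y])² = 85.05 + (49)² = 2486.05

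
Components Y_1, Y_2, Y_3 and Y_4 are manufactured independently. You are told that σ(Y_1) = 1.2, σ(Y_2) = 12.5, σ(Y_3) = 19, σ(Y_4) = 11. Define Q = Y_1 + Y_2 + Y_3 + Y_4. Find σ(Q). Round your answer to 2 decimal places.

Var(Y_1) = 1.44, Var(Y_2) = 156.25, Var(Y_3) = 361, Var(Y_4) = 121
By independence, Var(Q) = (1)²Var(Y_1) + (1)²Var(Y_2) + (1)²Var(Y_3) + (1)²Var(Y_4)
= (1)²·1.44 + (1)²·156.25 + (1)²·361 + (1)²·121 = 639.69
σ(Q) = √639.69 ≈ 25.29

25.29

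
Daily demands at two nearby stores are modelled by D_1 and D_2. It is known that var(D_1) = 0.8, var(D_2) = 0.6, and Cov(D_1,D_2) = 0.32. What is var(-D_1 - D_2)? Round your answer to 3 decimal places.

var(-D_1 - D_2) = (-1)²·var(D_1) + (-1)²·var(D_2) + 2·(-1)·(-1)·Cov(D_1,D_2)
= 1·0.8 + 1·0.6 + 2·0.32 = 2.04

2.040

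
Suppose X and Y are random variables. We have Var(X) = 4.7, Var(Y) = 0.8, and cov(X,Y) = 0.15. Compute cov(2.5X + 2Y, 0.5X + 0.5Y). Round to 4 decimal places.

7.0125

cov(2.5X + 2Y, 0.5X + 0.5Y) = (2.5)(0.5)Var(X) + (2)(0.5)Var(Y) + [(2.5)(0.5) + (2)(0.5)]cov(X,Y)
= 1.25·4.7 + 1·0.8 + 2.25·0.15 = 7.0125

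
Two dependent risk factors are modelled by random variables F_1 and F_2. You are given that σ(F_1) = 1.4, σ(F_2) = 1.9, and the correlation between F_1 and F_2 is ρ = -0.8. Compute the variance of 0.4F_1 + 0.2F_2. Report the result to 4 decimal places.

0.1175

V(F_1) = (1.4)² = 1.96;  V(F_2) = (1.9)² = 3.61
cov(F_1,F_2) = ρ·σ(F_1)·σ(F_2) = -0.8·1.4·1.9 = -2.128
V(0.4F_1 + 0.2F_2) = (0.4)²·V(F_1) + (0.2)²·V(F_2) + 2·(0.4)·(0.2)·cov(F_1,F_2)
= 0.16·1.96 + 0.04·3.61 + 0.16·-2.128 = 0.11752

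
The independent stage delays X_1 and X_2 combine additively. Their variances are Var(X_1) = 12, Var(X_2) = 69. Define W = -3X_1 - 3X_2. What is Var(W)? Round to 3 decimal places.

By independence, Var(W) = (-3)²Var(X_1) + (-3)²Var(X_2)
= (-3)²·12 + (-3)²·69 = 729

729.000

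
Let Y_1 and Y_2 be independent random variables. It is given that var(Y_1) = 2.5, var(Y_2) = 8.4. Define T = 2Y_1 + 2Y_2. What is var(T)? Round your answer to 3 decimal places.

43.600

By independence, var(T) = (2)²var(Y_1) + (2)²var(Y_2)
= (2)²·2.5 + (2)²·8.4 = 43.6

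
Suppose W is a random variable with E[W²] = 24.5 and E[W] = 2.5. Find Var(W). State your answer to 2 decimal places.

18.25

Var(W) = 24.5 − (2.5)² = 18.25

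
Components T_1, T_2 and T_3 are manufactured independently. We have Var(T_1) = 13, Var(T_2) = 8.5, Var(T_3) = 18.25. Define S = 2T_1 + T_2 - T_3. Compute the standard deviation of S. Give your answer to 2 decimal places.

8.87

By independence, Var(S) = (2)²Var(T_1) + (1)²Var(T_2) + (-1)²Var(T_3)
= (2)²·13 + (1)²·8.5 + (-1)²·18.25 = 78.75
SD(S) = √78.75 ≈ 8.87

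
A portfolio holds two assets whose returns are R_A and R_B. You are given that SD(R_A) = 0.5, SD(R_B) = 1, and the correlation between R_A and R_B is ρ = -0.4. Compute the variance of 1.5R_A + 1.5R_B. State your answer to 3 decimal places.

var(R_A) = (0.5)² = 0.25;  var(R_B) = (1)² = 1
Cov(R_A,R_B) = ρ·SD(R_A)·SD(R_B) = -0.4·0.5·1 = -0.2
var(1.5R_A + 1.5R_B) = (1.5)²·var(R_A) + (1.5)²·var(R_B) + 2·(1.5)·(1.5)·Cov(R_A,R_B)
= 2.25·0.25 + 2.25·1 + 4.5·-0.2 = 1.9125

1.913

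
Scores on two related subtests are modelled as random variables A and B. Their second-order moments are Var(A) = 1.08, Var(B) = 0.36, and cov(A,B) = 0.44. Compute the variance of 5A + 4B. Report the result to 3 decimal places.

Var(5A + 4B) = (5)²·Var(A) + (4)²·Var(B) + 2·(5)·(4)·cov(A,B)
= 25·1.08 + 16·0.36 + 40·0.44 = 50.36

50.360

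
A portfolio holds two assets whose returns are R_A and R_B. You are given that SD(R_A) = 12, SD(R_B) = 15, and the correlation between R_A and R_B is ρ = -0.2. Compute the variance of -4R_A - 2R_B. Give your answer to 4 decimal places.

var(R_A) = (12)² = 144;  var(R_B) = (15)² = 225
cov(R_A,R_B) = ρ·SD(R_A)·SD(R_B) = -0.2·12·15 = -36
var(-4R_A - 2R_B) = (-4)²·var(R_A) + (-2)²·var(R_B) + 2·(-4)·(-2)·cov(R_A,R_B)
= 16·144 + 4·225 + 16·-36 = 2628

2628.0000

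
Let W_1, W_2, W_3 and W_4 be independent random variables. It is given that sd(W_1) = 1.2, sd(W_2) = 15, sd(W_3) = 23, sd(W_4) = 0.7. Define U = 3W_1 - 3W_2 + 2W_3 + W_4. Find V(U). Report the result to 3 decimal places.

V(W_1) = 1.44, V(W_2) = 225, V(W_3) = 529, V(W_4) = 0.49
By independence, V(U) = (3)²V(W_1) + (-3)²V(W_2) + (2)²V(W_3) + (1)²V(W_4)
= (3)²·1.44 + (-3)²·225 + (2)²·529 + (1)²·0.49 = 4154.45

4154.450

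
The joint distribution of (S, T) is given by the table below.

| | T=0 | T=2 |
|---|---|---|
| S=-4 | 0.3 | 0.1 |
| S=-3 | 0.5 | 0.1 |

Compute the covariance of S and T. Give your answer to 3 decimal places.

E[S] = -3.4,  E[T] = 0.4
E[ST] = -1.4
cov(S,T) = E[ST] − E[S]E[T] = -1.4 − (-3.4)(0.4) = -0.04

-0.040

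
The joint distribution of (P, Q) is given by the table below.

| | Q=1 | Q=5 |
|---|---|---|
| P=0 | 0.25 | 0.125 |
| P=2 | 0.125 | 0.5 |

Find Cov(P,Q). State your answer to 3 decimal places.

E[P] = 1.25,  E[Q] = 3.5
E[PQ] = 5.25
Cov(P,Q) = E[PQ] − E[P]E[Q] = 5.25 − (1.25)(3.5) = 0.875

0.875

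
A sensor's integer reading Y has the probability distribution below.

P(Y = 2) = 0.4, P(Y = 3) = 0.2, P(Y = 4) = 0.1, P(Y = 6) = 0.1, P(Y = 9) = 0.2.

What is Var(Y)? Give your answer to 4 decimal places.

7.1600

E[Y] = (2)(0.4) + (3)(0.2) + (4)(0.1) + (6)(0.1) + (9)(0.2) = 4.2
E[Y²] = (2)²(0.4) + (3)²(0.2) + (4)²(0.1) + (6)²(0.1) + (9)²(0.2) = 24.8
Var(Y) = E[Y²] − (E[Y])² = 24.8 − (4.2)² = 7.16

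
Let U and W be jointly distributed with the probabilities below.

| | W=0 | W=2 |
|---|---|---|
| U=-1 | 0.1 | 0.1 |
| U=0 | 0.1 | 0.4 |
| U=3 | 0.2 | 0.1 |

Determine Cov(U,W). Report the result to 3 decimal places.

E[U] = 0.7,  E[W] = 1.2
E[UW] = 0.4
Cov(U,W) = E[UW] − E[U]E[W] = 0.4 − (0.7)(1.2) = -0.44

-0.440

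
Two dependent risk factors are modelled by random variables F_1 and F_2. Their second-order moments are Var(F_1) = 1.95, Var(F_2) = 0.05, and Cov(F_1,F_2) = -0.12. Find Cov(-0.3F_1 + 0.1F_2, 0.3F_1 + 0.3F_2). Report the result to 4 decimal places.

-0.1668

Cov(-0.3F_1 + 0.1F_2, 0.3F_1 + 0.3F_2) = (-0.3)(0.3)Var(F_1) + (0.1)(0.3)Var(F_2) + [(-0.3)(0.3) + (0.1)(0.3)]Cov(F_1,F_2)
= -0.09·1.95 + 0.03·0.05 + -0.06·-0.12 = -0.1668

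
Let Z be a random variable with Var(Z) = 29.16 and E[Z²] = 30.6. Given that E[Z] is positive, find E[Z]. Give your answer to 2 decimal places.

1.20

(E[Z])² = E[Z²] − Var(Z) = 30.6 − 29.16 = 1.44
E[Z] = √1.44 = 1.2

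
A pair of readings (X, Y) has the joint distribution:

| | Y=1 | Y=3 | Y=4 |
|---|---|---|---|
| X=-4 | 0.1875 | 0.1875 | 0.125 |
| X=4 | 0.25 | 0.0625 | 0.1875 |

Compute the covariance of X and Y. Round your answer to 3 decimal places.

E[X] = 0,  E[Y] = 2.4375
E[XY] = -0.25
Cov(X,Y) = E[XY] − E[X]E[Y] = -0.25 − (0)(2.4375) = -0.25

-0.250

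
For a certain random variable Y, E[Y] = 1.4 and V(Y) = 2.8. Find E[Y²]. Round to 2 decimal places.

4.76

E[Y²] = V(Y) + (E[Y])² = 2.8 + (1.4)² = 4.76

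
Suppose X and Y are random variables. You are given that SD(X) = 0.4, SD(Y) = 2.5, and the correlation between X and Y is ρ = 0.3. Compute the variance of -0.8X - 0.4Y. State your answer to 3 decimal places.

1.294

V(X) = (0.4)² = 0.16;  V(Y) = (2.5)² = 6.25
cov(X,Y) = ρ·SD(X)·SD(Y) = 0.3·0.4·2.5 = 0.3
V(-0.8X - 0.4Y) = (-0.8)²·V(X) + (-0.4)²·V(Y) + 2·(-0.8)·(-0.4)·cov(X,Y)
= 0.64·0.16 + 0.16·6.25 + 0.64·0.3 = 1.2944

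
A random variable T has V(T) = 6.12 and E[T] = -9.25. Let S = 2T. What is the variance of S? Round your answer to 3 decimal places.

V(2T) = (2)²·V(T) = 4·6.12 = 24.48

24.480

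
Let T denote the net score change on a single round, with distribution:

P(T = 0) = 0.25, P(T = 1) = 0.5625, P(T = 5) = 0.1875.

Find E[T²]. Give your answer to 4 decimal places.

E[T²] = (0)²(0.25) + (1)²(0.5625) + (5)²(0.1875) = 5.25

5.2500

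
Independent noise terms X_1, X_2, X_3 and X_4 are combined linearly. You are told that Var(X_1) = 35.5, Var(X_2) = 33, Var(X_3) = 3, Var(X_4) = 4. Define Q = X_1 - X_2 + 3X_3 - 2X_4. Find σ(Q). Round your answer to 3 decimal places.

10.559

By independence, Var(Q) = (1)²Var(X_1) + (-1)²Var(X_2) + (3)²Var(X_3) + (-2)²Var(X_4)
= (1)²·35.5 + (-1)²·33 + (3)²·3 + (-2)²·4 = 111.5
σ(Q) = √111.5 ≈ 10.559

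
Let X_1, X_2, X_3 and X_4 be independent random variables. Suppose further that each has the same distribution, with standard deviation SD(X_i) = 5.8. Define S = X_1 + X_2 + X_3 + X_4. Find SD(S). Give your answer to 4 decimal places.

Var(X_i) = (5.8)² = 33.64
By independence, Var(S) = (1)²Var(X_1) + (1)²Var(X_2) + (1)²Var(X_3) + (1)²Var(X_4)
= (1)²·33.64 + (1)²·33.64 + (1)²·33.64 + (1)²·33.64 = 134.56
SD(S) = √134.56 ≈ 11.6000

11.6000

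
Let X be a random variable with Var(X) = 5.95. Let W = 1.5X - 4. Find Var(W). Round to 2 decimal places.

Var(1.5X - 4) = (1.5)²·Var(X) = 2.25·5.95 = 13.3875

13.39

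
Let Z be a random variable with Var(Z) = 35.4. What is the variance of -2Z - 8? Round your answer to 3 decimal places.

Var(-2Z - 8) = (-2)²·Var(Z) = 4·35.4 = 141.6

141.600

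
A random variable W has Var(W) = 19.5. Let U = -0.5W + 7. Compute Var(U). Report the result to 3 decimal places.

Var(-0.5W + 7) = (-0.5)²·Var(W) = 0.25·19.5 = 4.875

4.875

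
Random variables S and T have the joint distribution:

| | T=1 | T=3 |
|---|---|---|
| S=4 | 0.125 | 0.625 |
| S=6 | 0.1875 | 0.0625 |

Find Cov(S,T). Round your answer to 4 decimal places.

E[S] = 4.5,  E[T] = 2.375
E[ST] = 10.25
Cov(S,T) = E[ST] − E[S]E[T] = 10.25 − (4.5)(2.375) = -0.4375

-0.4375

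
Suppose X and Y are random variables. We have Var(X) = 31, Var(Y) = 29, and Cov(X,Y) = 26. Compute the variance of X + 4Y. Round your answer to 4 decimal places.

703.0000

Var(X + 4Y) = (1)²·Var(X) + (4)²·Var(Y) + 2·(1)·(4)·Cov(X,Y)
= 1·31 + 16·29 + 8·26 = 703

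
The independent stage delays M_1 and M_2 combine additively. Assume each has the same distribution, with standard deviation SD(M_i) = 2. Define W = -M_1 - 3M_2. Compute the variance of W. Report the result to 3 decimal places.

Var(M_i) = (2)² = 4
By independence, Var(W) = (-1)²Var(M_1) + (-3)²Var(M_2)
= (-1)²·4 + (-3)²·4 = 40

40.000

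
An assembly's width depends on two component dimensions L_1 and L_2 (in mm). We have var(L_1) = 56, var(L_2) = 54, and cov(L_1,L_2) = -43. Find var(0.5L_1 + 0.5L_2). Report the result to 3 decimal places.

var(0.5L_1 + 0.5L_2) = (0.5)²·var(L_1) + (0.5)²·var(L_2) + 2·(0.5)·(0.5)·cov(L_1,L_2)
= 0.25·56 + 0.25·54 + 0.5·-43 = 6

6.000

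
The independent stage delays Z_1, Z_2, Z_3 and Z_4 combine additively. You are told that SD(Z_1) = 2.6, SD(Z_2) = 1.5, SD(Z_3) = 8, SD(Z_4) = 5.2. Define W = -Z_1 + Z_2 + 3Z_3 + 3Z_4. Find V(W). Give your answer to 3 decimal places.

828.370

V(Z_1) = 6.76, V(Z_2) = 2.25, V(Z_3) = 64, V(Z_4) = 27.04
By independence, V(W) = (-1)²V(Z_1) + (1)²V(Z_2) + (3)²V(Z_3) + (3)²V(Z_4)
= (-1)²·6.76 + (1)²·2.25 + (3)²·64 + (3)²·27.04 = 828.37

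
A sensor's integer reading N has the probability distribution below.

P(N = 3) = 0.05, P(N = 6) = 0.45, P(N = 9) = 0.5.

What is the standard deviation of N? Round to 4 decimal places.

E[N] = (3)(0.05) + (6)(0.45) + (9)(0.5) = 7.35
E[N²] = (3)²(0.05) + (6)²(0.45) + (9)²(0.5) = 57.15
V(N) = E[N²] − (E[N])² = 57.15 − (7.35)² = 3.1275
sd(N) = √3.1275 ≈ 1.7685

1.7685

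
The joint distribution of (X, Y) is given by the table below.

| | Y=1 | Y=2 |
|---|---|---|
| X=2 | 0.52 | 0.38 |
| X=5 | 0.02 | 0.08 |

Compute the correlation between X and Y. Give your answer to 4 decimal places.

0.2274

E[X] = 2.3,  E[Y] = 1.46
E[XY] = 3.46
cov(X,Y) = E[XY] − E[X]E[Y] = 3.46 − (2.3)(1.46) = 0.102
V(X) = 0.81,  V(Y) = 0.2484
ρ = 0.102 / √(0.81·0.2484) ≈ 0.2274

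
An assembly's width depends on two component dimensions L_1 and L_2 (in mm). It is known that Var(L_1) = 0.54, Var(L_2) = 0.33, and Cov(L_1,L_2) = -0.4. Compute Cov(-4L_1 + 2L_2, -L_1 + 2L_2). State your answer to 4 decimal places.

Cov(-4L_1 + 2L_2, -L_1 + 2L_2) = (-4)(-1)Var(L_1) + (2)(2)Var(L_2) + [(-4)(2) + (2)(-1)]Cov(L_1,L_2)
= 4·0.54 + 4·0.33 + -10·-0.4 = 7.48

7.4800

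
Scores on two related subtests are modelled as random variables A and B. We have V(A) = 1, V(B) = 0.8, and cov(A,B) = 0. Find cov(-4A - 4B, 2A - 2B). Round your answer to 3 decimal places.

-1.600

cov(-4A - 4B, 2A - 2B) = (-4)(2)V(A) + (-4)(-2)V(B) + [(-4)(-2) + (-4)(2)]cov(A,B)
= -8·1 + 8·0.8 + 0·0 = -1.6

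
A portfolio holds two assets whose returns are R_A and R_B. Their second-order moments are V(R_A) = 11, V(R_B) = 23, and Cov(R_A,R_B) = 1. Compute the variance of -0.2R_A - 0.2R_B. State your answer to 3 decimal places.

1.440

V(-0.2R_A - 0.2R_B) = (-0.2)²·V(R_A) + (-0.2)²·V(R_B) + 2·(-0.2)·(-0.2)·Cov(R_A,R_B)
= 0.04·11 + 0.04·23 + 0.08·1 = 1.44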